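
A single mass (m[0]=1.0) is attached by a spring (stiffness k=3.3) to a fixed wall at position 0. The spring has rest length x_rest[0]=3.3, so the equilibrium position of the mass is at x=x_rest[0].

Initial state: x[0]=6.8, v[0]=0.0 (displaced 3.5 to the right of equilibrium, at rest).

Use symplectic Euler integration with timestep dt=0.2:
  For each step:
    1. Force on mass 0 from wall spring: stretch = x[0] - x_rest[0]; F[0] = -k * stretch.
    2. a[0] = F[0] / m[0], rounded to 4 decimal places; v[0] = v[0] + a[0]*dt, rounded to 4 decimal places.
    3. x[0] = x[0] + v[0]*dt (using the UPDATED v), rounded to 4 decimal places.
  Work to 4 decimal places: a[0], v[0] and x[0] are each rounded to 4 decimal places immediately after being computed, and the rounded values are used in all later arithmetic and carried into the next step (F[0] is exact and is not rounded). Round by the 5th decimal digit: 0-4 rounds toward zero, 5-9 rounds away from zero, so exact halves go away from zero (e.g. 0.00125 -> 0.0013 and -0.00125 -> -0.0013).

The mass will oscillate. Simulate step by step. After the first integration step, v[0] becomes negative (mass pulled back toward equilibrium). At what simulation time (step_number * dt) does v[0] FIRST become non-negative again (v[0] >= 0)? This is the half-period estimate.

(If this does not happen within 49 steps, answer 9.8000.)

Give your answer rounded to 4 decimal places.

Answer: 1.8000

Derivation:
Step 0: x=[6.8000] v=[0.0000]
Step 1: x=[6.3380] v=[-2.3100]
Step 2: x=[5.4750] v=[-4.3151]
Step 3: x=[4.3249] v=[-5.7506]
Step 4: x=[3.0395] v=[-6.4270]
Step 5: x=[1.7885] v=[-6.2551]
Step 6: x=[0.7370] v=[-5.2575]
Step 7: x=[0.0238] v=[-3.5659]
Step 8: x=[-0.2569] v=[-1.4036]
Step 9: x=[-0.0681] v=[0.9440]
First v>=0 after going negative at step 9, time=1.8000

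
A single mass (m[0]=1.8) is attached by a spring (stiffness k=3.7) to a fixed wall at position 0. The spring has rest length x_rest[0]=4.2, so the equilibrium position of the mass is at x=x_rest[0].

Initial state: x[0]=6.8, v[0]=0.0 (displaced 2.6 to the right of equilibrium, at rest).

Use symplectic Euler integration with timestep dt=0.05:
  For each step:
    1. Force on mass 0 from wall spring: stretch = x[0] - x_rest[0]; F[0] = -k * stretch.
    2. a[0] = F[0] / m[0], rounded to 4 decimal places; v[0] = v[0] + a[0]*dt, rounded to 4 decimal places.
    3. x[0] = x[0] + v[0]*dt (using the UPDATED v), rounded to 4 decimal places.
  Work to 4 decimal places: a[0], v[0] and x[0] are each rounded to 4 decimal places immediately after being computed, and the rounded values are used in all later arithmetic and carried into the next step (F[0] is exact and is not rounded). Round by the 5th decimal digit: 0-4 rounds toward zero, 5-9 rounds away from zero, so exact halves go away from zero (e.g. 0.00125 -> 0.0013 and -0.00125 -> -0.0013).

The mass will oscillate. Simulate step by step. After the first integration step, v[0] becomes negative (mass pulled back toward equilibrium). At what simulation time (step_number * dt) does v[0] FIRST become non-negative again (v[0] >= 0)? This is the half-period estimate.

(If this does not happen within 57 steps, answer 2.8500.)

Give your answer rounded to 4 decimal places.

Step 0: x=[6.8000] v=[0.0000]
Step 1: x=[6.7866] v=[-0.2672]
Step 2: x=[6.7600] v=[-0.5330]
Step 3: x=[6.7202] v=[-0.7961]
Step 4: x=[6.6674] v=[-1.0551]
Step 5: x=[6.6020] v=[-1.3087]
Step 6: x=[6.5242] v=[-1.5556]
Step 7: x=[6.4345] v=[-1.7945]
Step 8: x=[6.3333] v=[-2.0242]
Step 9: x=[6.2211] v=[-2.2435]
Step 10: x=[6.0985] v=[-2.4512]
Step 11: x=[5.9662] v=[-2.6463]
Step 12: x=[5.8248] v=[-2.8278]
Step 13: x=[5.6751] v=[-2.9948]
Step 14: x=[5.5178] v=[-3.1464]
Step 15: x=[5.3537] v=[-3.2818]
Step 16: x=[5.1837] v=[-3.4004]
Step 17: x=[5.0086] v=[-3.5015]
Step 18: x=[4.8294] v=[-3.5846]
Step 19: x=[4.6469] v=[-3.6493]
Step 20: x=[4.4621] v=[-3.6952]
Step 21: x=[4.2760] v=[-3.7221]
Step 22: x=[4.0895] v=[-3.7299]
Step 23: x=[3.9036] v=[-3.7185]
Step 24: x=[3.7192] v=[-3.6880]
Step 25: x=[3.5373] v=[-3.6386]
Step 26: x=[3.3588] v=[-3.5705]
Step 27: x=[3.1846] v=[-3.4840]
Step 28: x=[3.0156] v=[-3.3796]
Step 29: x=[2.8527] v=[-3.2579]
Step 30: x=[2.6967] v=[-3.1194]
Step 31: x=[2.5485] v=[-2.9649]
Step 32: x=[2.4087] v=[-2.7952]
Step 33: x=[2.2781] v=[-2.6111]
Step 34: x=[2.1574] v=[-2.4136]
Step 35: x=[2.0472] v=[-2.2037]
Step 36: x=[1.9481] v=[-1.9824]
Step 37: x=[1.8606] v=[-1.7510]
Step 38: x=[1.7851] v=[-1.5106]
Step 39: x=[1.7220] v=[-1.2624]
Step 40: x=[1.6716] v=[-1.0077]
Step 41: x=[1.6342] v=[-0.7478]
Step 42: x=[1.6100] v=[-0.4841]
Step 43: x=[1.5991] v=[-0.2179]
Step 44: x=[1.6016] v=[0.0494]
First v>=0 after going negative at step 44, time=2.2000

Answer: 2.2000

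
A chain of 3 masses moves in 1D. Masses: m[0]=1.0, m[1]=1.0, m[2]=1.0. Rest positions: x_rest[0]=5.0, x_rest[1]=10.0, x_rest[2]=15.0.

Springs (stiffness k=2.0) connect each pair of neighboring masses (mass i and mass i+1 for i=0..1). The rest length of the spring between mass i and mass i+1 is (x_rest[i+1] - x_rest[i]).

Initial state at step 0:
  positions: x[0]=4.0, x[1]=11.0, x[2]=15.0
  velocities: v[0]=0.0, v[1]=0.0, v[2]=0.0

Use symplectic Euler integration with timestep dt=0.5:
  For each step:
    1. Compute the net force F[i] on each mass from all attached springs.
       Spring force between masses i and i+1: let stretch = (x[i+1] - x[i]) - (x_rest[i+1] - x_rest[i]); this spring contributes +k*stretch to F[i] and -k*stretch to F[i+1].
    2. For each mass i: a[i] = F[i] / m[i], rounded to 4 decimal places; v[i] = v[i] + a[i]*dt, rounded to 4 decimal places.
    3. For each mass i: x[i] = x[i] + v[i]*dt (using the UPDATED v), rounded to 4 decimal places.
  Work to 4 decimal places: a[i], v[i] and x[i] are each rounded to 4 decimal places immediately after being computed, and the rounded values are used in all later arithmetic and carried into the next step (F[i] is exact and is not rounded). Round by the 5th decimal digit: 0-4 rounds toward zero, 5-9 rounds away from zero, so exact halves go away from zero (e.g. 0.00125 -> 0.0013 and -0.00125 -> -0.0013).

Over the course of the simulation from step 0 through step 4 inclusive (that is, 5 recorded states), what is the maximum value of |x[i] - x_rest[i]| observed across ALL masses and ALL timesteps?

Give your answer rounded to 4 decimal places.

Answer: 1.2500

Derivation:
Step 0: x=[4.0000 11.0000 15.0000] v=[0.0000 0.0000 0.0000]
Step 1: x=[5.0000 9.5000 15.5000] v=[2.0000 -3.0000 1.0000]
Step 2: x=[5.7500 8.7500 15.5000] v=[1.5000 -1.5000 0.0000]
Step 3: x=[5.5000 9.8750 14.6250] v=[-0.5000 2.2500 -1.7500]
Step 4: x=[4.9375 11.1875 13.8750] v=[-1.1250 2.6250 -1.5000]
Max displacement = 1.2500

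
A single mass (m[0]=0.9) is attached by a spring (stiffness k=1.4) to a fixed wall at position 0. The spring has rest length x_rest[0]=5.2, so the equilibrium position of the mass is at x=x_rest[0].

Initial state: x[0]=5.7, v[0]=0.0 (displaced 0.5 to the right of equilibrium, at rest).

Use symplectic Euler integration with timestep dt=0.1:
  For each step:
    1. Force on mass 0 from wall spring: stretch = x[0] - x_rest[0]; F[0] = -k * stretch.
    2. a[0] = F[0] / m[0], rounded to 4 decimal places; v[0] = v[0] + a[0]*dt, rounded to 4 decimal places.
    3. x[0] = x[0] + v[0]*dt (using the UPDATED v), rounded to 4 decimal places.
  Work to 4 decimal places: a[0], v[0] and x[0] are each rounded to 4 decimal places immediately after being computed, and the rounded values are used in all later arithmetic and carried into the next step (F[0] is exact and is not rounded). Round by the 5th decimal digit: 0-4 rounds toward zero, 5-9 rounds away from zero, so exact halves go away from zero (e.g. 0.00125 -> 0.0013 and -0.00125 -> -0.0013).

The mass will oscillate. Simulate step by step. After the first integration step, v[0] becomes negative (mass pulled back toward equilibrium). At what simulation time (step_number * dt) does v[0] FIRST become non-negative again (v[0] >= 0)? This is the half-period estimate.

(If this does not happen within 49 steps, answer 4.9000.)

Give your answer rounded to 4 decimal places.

Step 0: x=[5.7000] v=[0.0000]
Step 1: x=[5.6922] v=[-0.0778]
Step 2: x=[5.6768] v=[-0.1544]
Step 3: x=[5.6539] v=[-0.2286]
Step 4: x=[5.6240] v=[-0.2992]
Step 5: x=[5.5875] v=[-0.3652]
Step 6: x=[5.5450] v=[-0.4255]
Step 7: x=[5.4971] v=[-0.4792]
Step 8: x=[5.4446] v=[-0.5254]
Step 9: x=[5.3883] v=[-0.5635]
Step 10: x=[5.3290] v=[-0.5928]
Step 11: x=[5.2677] v=[-0.6129]
Step 12: x=[5.2054] v=[-0.6234]
Step 13: x=[5.1430] v=[-0.6242]
Step 14: x=[5.0815] v=[-0.6153]
Step 15: x=[5.0218] v=[-0.5969]
Step 16: x=[4.9649] v=[-0.5692]
Step 17: x=[4.9116] v=[-0.5326]
Step 18: x=[4.8628] v=[-0.4877]
Step 19: x=[4.8193] v=[-0.4353]
Step 20: x=[4.7817] v=[-0.3761]
Step 21: x=[4.7506] v=[-0.3110]
Step 22: x=[4.7265] v=[-0.2411]
Step 23: x=[4.7098] v=[-0.1674]
Step 24: x=[4.7007] v=[-0.0912]
Step 25: x=[4.6994] v=[-0.0135]
Step 26: x=[4.7058] v=[0.0644]
First v>=0 after going negative at step 26, time=2.6000

Answer: 2.6000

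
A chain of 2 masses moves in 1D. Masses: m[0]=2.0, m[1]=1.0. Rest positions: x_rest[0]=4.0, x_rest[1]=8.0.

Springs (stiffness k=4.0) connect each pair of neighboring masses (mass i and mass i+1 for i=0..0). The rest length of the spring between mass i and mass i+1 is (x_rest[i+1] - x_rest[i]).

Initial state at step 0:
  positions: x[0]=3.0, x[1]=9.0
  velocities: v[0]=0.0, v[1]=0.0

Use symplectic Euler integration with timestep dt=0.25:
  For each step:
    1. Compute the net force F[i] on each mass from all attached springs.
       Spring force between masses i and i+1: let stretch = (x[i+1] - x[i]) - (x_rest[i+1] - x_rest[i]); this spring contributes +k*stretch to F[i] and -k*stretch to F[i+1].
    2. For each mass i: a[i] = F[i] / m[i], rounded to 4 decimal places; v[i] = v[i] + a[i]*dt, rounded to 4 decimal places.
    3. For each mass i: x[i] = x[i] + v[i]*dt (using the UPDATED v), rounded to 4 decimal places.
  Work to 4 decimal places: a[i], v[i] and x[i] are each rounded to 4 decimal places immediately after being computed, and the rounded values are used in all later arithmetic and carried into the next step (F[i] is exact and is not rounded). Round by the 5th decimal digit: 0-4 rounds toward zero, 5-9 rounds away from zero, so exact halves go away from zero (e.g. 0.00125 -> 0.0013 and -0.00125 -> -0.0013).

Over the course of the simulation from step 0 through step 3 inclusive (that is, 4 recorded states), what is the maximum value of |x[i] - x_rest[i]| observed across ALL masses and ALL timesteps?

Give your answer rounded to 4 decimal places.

Step 0: x=[3.0000 9.0000] v=[0.0000 0.0000]
Step 1: x=[3.2500 8.5000] v=[1.0000 -2.0000]
Step 2: x=[3.6563 7.6875] v=[1.6250 -3.2500]
Step 3: x=[4.0665 6.8672] v=[1.6406 -3.2812]
Max displacement = 1.1328

Answer: 1.1328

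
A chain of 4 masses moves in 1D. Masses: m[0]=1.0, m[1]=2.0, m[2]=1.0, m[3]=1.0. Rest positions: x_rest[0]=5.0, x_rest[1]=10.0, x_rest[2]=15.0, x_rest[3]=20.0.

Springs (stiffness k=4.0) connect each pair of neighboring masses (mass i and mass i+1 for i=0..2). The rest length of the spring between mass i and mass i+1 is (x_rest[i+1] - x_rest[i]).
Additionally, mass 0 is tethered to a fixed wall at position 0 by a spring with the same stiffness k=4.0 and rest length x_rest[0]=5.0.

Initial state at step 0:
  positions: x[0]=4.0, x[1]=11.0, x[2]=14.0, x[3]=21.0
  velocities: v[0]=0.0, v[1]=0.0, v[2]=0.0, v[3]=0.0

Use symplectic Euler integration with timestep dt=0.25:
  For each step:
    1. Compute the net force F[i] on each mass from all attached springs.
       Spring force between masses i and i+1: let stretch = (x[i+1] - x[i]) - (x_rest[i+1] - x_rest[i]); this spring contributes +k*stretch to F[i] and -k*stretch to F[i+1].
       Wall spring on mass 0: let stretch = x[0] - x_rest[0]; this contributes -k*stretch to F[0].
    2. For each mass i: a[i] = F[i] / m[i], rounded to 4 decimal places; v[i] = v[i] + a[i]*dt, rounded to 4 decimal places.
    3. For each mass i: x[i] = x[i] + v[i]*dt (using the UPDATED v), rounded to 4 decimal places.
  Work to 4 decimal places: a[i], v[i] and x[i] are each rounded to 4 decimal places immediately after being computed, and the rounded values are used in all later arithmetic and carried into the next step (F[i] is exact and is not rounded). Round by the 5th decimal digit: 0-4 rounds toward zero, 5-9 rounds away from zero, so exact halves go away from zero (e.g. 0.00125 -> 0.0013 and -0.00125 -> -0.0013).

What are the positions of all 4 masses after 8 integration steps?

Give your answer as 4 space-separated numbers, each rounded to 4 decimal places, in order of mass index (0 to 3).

Step 0: x=[4.0000 11.0000 14.0000 21.0000] v=[0.0000 0.0000 0.0000 0.0000]
Step 1: x=[4.7500 10.5000 15.0000 20.5000] v=[3.0000 -2.0000 4.0000 -2.0000]
Step 2: x=[5.7500 9.8438 16.2500 19.8750] v=[4.0000 -2.6250 5.0000 -2.5000]
Step 3: x=[6.3360 9.4766 16.8047 19.5938] v=[2.3438 -1.4688 2.2188 -1.1250]
Step 4: x=[6.1231 9.6329 16.2247 19.8653] v=[-0.8516 0.6250 -2.3202 1.0859]
Step 5: x=[5.2569 10.1744 14.9069 20.4766] v=[-3.4649 2.1660 -5.2714 2.4453]
Step 6: x=[4.3058 10.6928 13.7984 20.9455] v=[-3.8043 2.0735 -4.4342 1.8756]
Step 7: x=[3.8750 10.8010 13.7002 20.8776] v=[-1.7231 0.4328 -0.3927 -0.2715]
Step 8: x=[4.2070 10.4059 14.6716 20.2654] v=[1.3279 -1.5806 3.8855 -2.4489]

Answer: 4.2070 10.4059 14.6716 20.2654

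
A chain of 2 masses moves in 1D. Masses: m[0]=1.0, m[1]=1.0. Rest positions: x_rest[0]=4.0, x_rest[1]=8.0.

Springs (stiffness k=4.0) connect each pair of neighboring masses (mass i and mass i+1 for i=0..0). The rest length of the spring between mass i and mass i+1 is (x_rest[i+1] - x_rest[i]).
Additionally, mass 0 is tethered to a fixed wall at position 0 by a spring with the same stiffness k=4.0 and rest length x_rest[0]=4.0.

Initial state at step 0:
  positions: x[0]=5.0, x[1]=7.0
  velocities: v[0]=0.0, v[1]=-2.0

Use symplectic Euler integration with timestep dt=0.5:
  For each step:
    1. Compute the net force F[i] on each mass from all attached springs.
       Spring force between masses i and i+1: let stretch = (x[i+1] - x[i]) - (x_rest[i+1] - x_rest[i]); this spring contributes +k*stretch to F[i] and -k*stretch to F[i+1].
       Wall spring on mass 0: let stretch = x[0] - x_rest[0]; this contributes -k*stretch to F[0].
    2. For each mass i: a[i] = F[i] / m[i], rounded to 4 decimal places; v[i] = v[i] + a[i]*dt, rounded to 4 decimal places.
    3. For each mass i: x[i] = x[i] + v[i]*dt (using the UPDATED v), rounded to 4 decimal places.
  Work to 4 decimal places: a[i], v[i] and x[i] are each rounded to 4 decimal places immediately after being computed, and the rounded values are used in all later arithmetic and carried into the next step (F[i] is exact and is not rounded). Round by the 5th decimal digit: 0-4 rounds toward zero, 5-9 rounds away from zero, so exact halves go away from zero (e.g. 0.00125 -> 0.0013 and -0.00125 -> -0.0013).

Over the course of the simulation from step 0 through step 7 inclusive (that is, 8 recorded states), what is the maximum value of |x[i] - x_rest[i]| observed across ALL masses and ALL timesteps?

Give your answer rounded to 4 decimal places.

Step 0: x=[5.0000 7.0000] v=[0.0000 -2.0000]
Step 1: x=[2.0000 8.0000] v=[-6.0000 2.0000]
Step 2: x=[3.0000 7.0000] v=[2.0000 -2.0000]
Step 3: x=[5.0000 6.0000] v=[4.0000 -2.0000]
Step 4: x=[3.0000 8.0000] v=[-4.0000 4.0000]
Step 5: x=[3.0000 9.0000] v=[0.0000 2.0000]
Step 6: x=[6.0000 8.0000] v=[6.0000 -2.0000]
Step 7: x=[5.0000 9.0000] v=[-2.0000 2.0000]
Max displacement = 2.0000

Answer: 2.0000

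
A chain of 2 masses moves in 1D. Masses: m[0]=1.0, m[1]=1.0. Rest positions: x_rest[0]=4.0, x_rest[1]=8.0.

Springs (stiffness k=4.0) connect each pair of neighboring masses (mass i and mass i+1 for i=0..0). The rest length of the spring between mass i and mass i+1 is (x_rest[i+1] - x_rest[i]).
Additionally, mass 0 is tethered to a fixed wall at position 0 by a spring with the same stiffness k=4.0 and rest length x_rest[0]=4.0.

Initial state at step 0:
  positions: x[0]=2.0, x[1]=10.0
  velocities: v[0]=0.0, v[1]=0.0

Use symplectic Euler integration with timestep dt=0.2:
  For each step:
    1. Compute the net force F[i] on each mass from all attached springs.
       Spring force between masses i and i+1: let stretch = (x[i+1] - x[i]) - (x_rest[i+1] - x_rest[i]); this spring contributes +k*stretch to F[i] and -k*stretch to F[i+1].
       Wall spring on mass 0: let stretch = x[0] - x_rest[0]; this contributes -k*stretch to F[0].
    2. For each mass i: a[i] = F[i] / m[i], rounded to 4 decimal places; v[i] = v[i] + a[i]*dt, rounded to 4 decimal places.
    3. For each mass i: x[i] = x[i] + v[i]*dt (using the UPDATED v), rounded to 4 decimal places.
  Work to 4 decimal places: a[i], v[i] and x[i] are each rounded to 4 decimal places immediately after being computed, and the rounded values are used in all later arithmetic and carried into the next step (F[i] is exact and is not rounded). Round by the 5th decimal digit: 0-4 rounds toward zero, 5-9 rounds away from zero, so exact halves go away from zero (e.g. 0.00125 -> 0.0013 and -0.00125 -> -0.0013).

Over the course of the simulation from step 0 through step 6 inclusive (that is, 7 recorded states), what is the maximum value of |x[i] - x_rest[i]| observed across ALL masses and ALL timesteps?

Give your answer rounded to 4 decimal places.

Answer: 2.5881

Derivation:
Step 0: x=[2.0000 10.0000] v=[0.0000 0.0000]
Step 1: x=[2.9600 9.3600] v=[4.8000 -3.2000]
Step 2: x=[4.4704 8.3360] v=[7.5520 -5.1200]
Step 3: x=[5.8840 7.3335] v=[7.0682 -5.0125]
Step 4: x=[6.5881 6.7391] v=[3.5206 -2.9721]
Step 5: x=[6.2623 6.7605] v=[-1.6291 0.1071]
Step 6: x=[5.0142 7.3422] v=[-6.2404 2.9085]
Max displacement = 2.5881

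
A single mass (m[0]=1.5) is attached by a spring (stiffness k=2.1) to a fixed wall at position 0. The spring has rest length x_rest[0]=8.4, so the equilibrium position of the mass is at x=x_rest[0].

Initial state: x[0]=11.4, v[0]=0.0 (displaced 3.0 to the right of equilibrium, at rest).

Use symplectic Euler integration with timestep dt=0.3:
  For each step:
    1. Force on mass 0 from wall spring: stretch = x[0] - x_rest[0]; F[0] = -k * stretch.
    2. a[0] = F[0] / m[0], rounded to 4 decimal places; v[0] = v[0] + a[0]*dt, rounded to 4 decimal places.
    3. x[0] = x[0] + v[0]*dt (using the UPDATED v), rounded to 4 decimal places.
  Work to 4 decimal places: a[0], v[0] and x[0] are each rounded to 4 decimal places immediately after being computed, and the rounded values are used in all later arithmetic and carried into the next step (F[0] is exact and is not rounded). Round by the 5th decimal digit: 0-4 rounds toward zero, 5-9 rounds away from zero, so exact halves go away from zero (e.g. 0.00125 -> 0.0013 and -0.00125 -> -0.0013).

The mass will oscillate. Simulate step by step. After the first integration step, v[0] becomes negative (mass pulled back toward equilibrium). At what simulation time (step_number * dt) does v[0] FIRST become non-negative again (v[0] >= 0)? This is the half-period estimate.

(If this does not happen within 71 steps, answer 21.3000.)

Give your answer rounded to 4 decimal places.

Step 0: x=[11.4000] v=[0.0000]
Step 1: x=[11.0220] v=[-1.2600]
Step 2: x=[10.3136] v=[-2.3612]
Step 3: x=[9.3641] v=[-3.1649]
Step 4: x=[8.2932] v=[-3.5698]
Step 5: x=[7.2357] v=[-3.5250]
Step 6: x=[6.3249] v=[-3.0360]
Step 7: x=[5.6756] v=[-2.1645]
Step 8: x=[5.3695] v=[-1.0202]
Step 9: x=[5.4453] v=[0.2526]
First v>=0 after going negative at step 9, time=2.7000

Answer: 2.7000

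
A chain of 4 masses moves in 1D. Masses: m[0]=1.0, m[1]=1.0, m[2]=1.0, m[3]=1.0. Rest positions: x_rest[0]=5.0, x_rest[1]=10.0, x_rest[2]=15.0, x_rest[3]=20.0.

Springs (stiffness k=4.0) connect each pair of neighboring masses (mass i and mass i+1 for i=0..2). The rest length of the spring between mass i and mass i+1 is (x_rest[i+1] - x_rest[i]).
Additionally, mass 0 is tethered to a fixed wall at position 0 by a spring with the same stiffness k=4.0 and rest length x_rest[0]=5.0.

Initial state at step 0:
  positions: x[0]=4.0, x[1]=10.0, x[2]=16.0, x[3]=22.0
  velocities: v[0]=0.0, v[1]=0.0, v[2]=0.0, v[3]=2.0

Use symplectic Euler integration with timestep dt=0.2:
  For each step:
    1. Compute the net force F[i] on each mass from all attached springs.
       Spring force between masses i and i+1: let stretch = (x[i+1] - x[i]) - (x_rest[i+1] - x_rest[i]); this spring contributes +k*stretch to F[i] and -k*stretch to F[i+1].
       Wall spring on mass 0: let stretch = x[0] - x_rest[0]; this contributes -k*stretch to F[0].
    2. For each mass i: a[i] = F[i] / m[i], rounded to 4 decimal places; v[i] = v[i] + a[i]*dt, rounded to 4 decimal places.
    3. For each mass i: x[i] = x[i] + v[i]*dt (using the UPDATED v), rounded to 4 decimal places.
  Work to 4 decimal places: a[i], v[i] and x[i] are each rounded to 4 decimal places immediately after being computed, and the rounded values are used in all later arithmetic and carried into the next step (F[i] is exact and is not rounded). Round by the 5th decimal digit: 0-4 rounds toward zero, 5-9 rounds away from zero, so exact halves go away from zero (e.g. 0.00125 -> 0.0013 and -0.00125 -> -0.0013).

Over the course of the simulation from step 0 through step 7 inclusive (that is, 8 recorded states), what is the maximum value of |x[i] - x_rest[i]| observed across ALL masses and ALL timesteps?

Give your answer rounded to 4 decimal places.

Step 0: x=[4.0000 10.0000 16.0000 22.0000] v=[0.0000 0.0000 0.0000 2.0000]
Step 1: x=[4.3200 10.0000 16.0000 22.2400] v=[1.6000 0.0000 0.0000 1.2000]
Step 2: x=[4.8576 10.0512 16.0384 22.2816] v=[2.6880 0.2560 0.1920 0.2080]
Step 3: x=[5.4490 10.2294 16.1178 22.1243] v=[2.9568 0.8909 0.3968 -0.7866]
Step 4: x=[5.9334 10.5849 16.2161 21.8059] v=[2.4219 1.7773 0.4913 -1.5918]
Step 5: x=[6.2127 11.0971 16.3077 21.3932] v=[1.3964 2.5611 0.4582 -2.0636]
Step 6: x=[6.2795 11.6615 16.3793 20.9668] v=[0.3338 2.8221 0.3581 -2.1320]
Step 7: x=[6.2027 12.1196 16.4301 20.6064] v=[-0.3842 2.2907 0.2539 -1.8020]
Max displacement = 2.2816

Answer: 2.2816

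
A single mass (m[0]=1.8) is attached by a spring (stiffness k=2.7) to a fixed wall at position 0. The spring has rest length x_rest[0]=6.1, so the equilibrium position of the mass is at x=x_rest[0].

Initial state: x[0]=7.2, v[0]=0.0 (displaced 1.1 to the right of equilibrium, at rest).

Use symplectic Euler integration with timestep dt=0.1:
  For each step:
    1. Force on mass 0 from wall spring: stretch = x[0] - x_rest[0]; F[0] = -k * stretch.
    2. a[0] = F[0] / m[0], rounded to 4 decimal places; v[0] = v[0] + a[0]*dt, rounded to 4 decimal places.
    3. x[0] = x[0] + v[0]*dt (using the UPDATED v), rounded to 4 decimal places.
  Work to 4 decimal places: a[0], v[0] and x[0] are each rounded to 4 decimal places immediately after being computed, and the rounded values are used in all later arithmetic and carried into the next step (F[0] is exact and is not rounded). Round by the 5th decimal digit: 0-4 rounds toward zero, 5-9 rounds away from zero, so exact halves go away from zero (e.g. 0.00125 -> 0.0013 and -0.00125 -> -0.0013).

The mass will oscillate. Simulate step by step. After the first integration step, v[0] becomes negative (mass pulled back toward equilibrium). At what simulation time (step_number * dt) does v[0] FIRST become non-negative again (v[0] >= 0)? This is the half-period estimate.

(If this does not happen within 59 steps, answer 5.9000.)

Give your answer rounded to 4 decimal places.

Answer: 2.6000

Derivation:
Step 0: x=[7.2000] v=[0.0000]
Step 1: x=[7.1835] v=[-0.1650]
Step 2: x=[7.1508] v=[-0.3275]
Step 3: x=[7.1023] v=[-0.4851]
Step 4: x=[7.0388] v=[-0.6355]
Step 5: x=[6.9612] v=[-0.7763]
Step 6: x=[6.8707] v=[-0.9055]
Step 7: x=[6.7686] v=[-1.0211]
Step 8: x=[6.6565] v=[-1.1214]
Step 9: x=[6.5360] v=[-1.2049]
Step 10: x=[6.4090] v=[-1.2703]
Step 11: x=[6.2773] v=[-1.3167]
Step 12: x=[6.1430] v=[-1.3433]
Step 13: x=[6.0080] v=[-1.3498]
Step 14: x=[5.8744] v=[-1.3360]
Step 15: x=[5.7442] v=[-1.3022]
Step 16: x=[5.6193] v=[-1.2488]
Step 17: x=[5.5016] v=[-1.1767]
Step 18: x=[5.3929] v=[-1.0869]
Step 19: x=[5.2948] v=[-0.9808]
Step 20: x=[5.2088] v=[-0.8600]
Step 21: x=[5.1362] v=[-0.7263]
Step 22: x=[5.0780] v=[-0.5817]
Step 23: x=[5.0352] v=[-0.4284]
Step 24: x=[5.0083] v=[-0.2687]
Step 25: x=[4.9978] v=[-0.1049]
Step 26: x=[5.0038] v=[0.0604]
First v>=0 after going negative at step 26, time=2.6000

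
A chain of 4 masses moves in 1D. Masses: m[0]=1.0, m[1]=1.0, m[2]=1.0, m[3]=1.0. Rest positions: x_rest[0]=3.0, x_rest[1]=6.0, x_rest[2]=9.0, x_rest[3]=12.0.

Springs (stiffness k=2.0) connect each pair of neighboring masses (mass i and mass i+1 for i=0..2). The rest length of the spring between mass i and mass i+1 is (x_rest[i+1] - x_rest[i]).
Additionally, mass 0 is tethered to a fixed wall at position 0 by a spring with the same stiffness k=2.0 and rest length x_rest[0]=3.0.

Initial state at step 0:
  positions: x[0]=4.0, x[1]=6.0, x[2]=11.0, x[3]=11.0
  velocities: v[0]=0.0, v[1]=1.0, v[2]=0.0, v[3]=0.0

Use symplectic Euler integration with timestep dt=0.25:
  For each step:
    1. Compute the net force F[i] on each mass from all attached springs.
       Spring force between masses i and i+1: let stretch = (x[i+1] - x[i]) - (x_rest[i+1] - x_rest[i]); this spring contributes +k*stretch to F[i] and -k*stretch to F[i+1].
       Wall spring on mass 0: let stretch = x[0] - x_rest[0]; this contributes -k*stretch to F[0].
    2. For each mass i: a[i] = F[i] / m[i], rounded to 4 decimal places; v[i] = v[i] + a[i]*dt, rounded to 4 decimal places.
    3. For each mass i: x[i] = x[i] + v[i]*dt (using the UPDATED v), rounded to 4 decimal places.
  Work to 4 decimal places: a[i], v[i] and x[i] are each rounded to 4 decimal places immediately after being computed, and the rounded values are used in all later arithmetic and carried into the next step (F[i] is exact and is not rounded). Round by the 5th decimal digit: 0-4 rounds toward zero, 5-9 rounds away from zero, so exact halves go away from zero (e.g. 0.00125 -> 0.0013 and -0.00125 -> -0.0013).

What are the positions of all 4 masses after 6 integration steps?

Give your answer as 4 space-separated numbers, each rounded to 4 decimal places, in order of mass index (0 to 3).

Step 0: x=[4.0000 6.0000 11.0000 11.0000] v=[0.0000 1.0000 0.0000 0.0000]
Step 1: x=[3.7500 6.6250 10.3750 11.3750] v=[-1.0000 2.5000 -2.5000 1.5000]
Step 2: x=[3.3906 7.3594 9.4063 12.0000] v=[-1.4375 2.9375 -3.8750 2.5000]
Step 3: x=[3.1035 7.8536 8.5059 12.6758] v=[-1.1484 1.9766 -3.6016 2.7032]
Step 4: x=[3.0222 7.8355 8.0452 13.2054] v=[-0.3251 -0.0723 -1.8428 2.1183]
Step 5: x=[3.1648 7.2420 8.2033 13.4650] v=[0.5705 -2.3741 0.6325 1.0382]
Step 6: x=[3.4215 6.2590 8.8990 13.4418] v=[1.0267 -3.9321 2.7827 -0.0927]

Answer: 3.4215 6.2590 8.8990 13.4418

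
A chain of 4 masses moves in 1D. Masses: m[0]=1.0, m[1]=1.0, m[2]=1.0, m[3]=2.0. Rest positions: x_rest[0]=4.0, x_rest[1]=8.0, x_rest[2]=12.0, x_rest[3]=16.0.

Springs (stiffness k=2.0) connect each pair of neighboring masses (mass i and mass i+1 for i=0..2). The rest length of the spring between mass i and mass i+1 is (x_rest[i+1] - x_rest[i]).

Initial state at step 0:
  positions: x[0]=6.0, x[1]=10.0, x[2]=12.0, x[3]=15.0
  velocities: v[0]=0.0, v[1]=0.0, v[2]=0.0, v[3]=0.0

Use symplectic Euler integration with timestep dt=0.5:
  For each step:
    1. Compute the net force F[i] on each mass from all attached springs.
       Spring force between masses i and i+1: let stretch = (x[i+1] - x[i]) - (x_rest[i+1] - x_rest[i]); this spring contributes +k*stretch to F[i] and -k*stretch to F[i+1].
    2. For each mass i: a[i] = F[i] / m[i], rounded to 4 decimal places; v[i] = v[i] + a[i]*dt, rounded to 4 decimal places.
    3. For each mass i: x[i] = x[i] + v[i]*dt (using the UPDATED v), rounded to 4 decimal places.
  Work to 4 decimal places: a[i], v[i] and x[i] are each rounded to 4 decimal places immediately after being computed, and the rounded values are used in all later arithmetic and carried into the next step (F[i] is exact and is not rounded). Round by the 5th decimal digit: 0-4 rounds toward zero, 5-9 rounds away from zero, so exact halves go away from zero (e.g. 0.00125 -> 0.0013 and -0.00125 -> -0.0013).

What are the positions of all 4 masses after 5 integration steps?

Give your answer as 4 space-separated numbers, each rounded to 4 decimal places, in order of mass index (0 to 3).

Answer: 2.6173 7.6134 12.6036 17.5832

Derivation:
Step 0: x=[6.0000 10.0000 12.0000 15.0000] v=[0.0000 0.0000 0.0000 0.0000]
Step 1: x=[6.0000 9.0000 12.5000 15.2500] v=[0.0000 -2.0000 1.0000 0.5000]
Step 2: x=[5.5000 8.2500 12.6250 15.8125] v=[-1.0000 -1.5000 0.2500 1.1250]
Step 3: x=[4.3750 8.3125 12.1563 16.5782] v=[-2.2500 0.1250 -0.9375 1.5313]
Step 4: x=[3.2188 8.3282 11.9766 17.2384] v=[-2.3125 0.0313 -0.3594 1.3204]
Step 5: x=[2.6173 7.6134 12.6036 17.5832] v=[-1.2031 -1.4297 1.2540 0.6895]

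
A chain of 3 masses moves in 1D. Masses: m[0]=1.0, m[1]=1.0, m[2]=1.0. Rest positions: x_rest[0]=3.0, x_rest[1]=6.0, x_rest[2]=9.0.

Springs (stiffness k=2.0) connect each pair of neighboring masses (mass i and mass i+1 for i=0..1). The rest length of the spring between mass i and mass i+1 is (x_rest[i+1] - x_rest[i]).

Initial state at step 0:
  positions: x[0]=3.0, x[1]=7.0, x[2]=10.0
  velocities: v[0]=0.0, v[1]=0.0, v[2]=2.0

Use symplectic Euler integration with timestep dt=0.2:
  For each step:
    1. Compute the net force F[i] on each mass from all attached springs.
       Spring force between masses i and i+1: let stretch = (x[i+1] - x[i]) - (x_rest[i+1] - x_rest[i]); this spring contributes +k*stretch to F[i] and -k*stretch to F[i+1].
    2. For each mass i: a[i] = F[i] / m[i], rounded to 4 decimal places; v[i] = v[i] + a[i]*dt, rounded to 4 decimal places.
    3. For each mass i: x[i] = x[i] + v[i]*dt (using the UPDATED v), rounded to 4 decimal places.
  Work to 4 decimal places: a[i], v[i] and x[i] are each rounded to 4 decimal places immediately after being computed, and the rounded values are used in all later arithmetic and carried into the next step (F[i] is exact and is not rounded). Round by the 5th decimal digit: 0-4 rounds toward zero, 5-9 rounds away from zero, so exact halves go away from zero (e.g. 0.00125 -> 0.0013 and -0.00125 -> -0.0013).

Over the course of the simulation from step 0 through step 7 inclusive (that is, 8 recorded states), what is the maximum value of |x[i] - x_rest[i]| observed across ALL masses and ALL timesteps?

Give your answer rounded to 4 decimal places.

Answer: 2.2882

Derivation:
Step 0: x=[3.0000 7.0000 10.0000] v=[0.0000 0.0000 2.0000]
Step 1: x=[3.0800 6.9200 10.4000] v=[0.4000 -0.4000 2.0000]
Step 2: x=[3.2272 6.8112 10.7616] v=[0.7360 -0.5440 1.8080]
Step 3: x=[3.4211 6.7317 11.0472] v=[0.9696 -0.3974 1.4278]
Step 4: x=[3.6399 6.7326 11.2275] v=[1.0938 0.0046 0.9016]
Step 5: x=[3.8661 6.8457 11.2882] v=[1.1309 0.5655 0.3036]
Step 6: x=[4.0906 7.0758 11.2335] v=[1.1227 1.1507 -0.2734]
Step 7: x=[4.3140 7.3997 11.0862] v=[1.1168 1.6197 -0.7365]
Max displacement = 2.2882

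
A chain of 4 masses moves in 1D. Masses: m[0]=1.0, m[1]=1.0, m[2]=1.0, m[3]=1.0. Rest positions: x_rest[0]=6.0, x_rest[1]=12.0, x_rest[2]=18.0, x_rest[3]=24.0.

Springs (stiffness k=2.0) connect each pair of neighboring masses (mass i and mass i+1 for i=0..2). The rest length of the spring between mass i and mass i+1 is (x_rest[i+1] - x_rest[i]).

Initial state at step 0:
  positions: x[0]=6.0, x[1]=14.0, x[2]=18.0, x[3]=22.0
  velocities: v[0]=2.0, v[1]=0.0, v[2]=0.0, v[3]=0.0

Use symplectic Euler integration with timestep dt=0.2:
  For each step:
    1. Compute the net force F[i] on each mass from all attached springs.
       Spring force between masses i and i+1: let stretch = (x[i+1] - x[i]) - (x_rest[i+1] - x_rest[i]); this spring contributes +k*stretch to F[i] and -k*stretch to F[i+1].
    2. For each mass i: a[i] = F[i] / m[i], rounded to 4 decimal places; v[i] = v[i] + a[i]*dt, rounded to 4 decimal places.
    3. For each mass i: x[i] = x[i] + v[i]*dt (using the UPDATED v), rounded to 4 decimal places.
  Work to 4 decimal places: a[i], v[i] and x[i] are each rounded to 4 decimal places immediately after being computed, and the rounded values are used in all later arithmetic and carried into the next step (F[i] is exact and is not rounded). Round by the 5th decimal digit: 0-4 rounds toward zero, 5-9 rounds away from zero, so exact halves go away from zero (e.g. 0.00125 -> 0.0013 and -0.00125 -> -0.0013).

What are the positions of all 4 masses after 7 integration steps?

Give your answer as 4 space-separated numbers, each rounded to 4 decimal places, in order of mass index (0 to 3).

Step 0: x=[6.0000 14.0000 18.0000 22.0000] v=[2.0000 0.0000 0.0000 0.0000]
Step 1: x=[6.5600 13.6800 18.0000 22.1600] v=[2.8000 -1.6000 0.0000 0.8000]
Step 2: x=[7.2096 13.1360 17.9872 22.4672] v=[3.2480 -2.7200 -0.0640 1.5360]
Step 3: x=[7.8533 12.5060 17.9447 22.8960] v=[3.2186 -3.1501 -0.2125 2.1440]
Step 4: x=[8.3892 11.9389 17.8632 23.4087] v=[2.6797 -2.8357 -0.4075 2.5635]
Step 5: x=[8.7291 11.5617 17.7514 23.9578] v=[1.6996 -1.8859 -0.5590 2.7453]
Step 6: x=[8.8156 11.4531 17.6409 24.4903] v=[0.4326 -0.5431 -0.5523 2.6627]
Step 7: x=[8.6331 11.6285 17.5834 24.9549] v=[-0.9124 0.8770 -0.2877 2.3229]

Answer: 8.6331 11.6285 17.5834 24.9549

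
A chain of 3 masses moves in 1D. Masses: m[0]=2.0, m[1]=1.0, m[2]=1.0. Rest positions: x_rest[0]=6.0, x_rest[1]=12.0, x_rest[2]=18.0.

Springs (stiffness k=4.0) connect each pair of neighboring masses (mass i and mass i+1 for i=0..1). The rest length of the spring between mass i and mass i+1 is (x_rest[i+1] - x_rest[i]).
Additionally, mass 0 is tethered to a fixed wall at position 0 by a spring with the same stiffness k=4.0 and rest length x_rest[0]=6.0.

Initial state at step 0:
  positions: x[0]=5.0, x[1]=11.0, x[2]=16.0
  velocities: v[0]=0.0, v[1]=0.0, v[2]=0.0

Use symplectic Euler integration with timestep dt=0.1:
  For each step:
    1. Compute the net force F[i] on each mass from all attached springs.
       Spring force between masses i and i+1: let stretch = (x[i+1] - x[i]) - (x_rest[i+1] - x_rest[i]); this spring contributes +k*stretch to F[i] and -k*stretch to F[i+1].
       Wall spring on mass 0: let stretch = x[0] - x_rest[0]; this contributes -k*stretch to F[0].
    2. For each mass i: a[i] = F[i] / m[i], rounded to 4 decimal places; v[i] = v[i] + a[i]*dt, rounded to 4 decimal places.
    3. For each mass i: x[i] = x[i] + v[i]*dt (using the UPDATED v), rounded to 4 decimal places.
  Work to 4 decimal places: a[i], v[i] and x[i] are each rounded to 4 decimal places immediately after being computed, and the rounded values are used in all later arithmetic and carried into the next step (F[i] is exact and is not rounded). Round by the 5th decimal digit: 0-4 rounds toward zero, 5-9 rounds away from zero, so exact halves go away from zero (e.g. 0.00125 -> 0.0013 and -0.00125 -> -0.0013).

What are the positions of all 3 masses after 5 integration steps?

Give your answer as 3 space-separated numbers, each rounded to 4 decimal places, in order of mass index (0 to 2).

Step 0: x=[5.0000 11.0000 16.0000] v=[0.0000 0.0000 0.0000]
Step 1: x=[5.0200 10.9600 16.0400] v=[0.2000 -0.4000 0.4000]
Step 2: x=[5.0584 10.8856 16.1168] v=[0.3840 -0.7440 0.7680]
Step 3: x=[5.1122 10.7874 16.2244] v=[0.5378 -0.9824 1.0755]
Step 4: x=[5.1772 10.6796 16.3545] v=[0.6504 -1.0777 1.3007]
Step 5: x=[5.2487 10.5787 16.4976] v=[0.7154 -1.0087 1.4307]

Answer: 5.2487 10.5787 16.4976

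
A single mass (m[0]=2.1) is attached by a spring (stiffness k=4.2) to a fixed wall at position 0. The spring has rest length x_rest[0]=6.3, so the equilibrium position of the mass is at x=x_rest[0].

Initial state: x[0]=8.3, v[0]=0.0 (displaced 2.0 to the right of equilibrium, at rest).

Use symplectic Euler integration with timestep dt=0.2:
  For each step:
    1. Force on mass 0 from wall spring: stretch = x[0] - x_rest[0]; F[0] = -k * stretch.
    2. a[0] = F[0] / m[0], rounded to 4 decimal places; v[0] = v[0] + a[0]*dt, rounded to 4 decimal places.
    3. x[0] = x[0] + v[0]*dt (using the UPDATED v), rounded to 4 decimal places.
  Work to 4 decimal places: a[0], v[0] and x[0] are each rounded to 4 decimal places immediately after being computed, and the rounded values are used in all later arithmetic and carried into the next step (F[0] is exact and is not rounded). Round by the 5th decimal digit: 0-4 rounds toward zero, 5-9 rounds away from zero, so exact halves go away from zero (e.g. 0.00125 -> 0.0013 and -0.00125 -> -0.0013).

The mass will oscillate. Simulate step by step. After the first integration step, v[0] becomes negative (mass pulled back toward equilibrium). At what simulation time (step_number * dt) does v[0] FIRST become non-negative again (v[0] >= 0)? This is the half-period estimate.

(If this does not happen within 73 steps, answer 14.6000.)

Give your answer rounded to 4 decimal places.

Answer: 2.4000

Derivation:
Step 0: x=[8.3000] v=[0.0000]
Step 1: x=[8.1400] v=[-0.8000]
Step 2: x=[7.8328] v=[-1.5360]
Step 3: x=[7.4030] v=[-2.1491]
Step 4: x=[6.8849] v=[-2.5903]
Step 5: x=[6.3200] v=[-2.8243]
Step 6: x=[5.7535] v=[-2.8323]
Step 7: x=[5.2308] v=[-2.6137]
Step 8: x=[4.7936] v=[-2.1860]
Step 9: x=[4.4769] v=[-1.5834]
Step 10: x=[4.3061] v=[-0.8542]
Step 11: x=[4.2948] v=[-0.0566]
Step 12: x=[4.4439] v=[0.7455]
First v>=0 after going negative at step 12, time=2.4000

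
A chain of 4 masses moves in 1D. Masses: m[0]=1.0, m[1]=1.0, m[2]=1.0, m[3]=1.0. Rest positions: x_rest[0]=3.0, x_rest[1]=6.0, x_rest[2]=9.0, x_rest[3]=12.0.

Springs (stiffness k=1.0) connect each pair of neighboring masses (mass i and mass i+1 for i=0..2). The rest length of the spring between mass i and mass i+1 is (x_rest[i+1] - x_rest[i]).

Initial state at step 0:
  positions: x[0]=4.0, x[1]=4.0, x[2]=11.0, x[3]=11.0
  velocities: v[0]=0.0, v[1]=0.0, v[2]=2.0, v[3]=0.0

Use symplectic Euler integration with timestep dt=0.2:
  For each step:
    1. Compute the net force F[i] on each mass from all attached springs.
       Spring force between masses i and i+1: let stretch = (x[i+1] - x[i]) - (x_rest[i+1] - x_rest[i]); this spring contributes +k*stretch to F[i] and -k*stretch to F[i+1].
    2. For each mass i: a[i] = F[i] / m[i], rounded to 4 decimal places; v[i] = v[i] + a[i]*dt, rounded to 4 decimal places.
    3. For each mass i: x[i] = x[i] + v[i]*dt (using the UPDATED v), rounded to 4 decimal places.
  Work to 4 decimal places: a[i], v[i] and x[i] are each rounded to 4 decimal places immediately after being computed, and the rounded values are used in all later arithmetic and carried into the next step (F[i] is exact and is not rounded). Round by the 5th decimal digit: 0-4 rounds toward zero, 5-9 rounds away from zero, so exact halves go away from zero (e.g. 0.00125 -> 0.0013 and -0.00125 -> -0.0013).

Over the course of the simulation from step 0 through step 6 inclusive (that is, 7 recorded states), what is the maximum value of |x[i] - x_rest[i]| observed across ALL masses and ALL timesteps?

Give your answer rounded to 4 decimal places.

Step 0: x=[4.0000 4.0000 11.0000 11.0000] v=[0.0000 0.0000 2.0000 0.0000]
Step 1: x=[3.8800 4.2800 11.1200 11.1200] v=[-0.6000 1.4000 0.6000 0.6000]
Step 2: x=[3.6560 4.8176 10.9664 11.3600] v=[-1.1200 2.6880 -0.7680 1.2000]
Step 3: x=[3.3585 5.5547 10.5826 11.7043] v=[-1.4877 3.6854 -1.9190 1.7213]
Step 4: x=[3.0288 6.4050 10.0426 12.1237] v=[-1.6485 4.2517 -2.7002 2.0970]
Step 5: x=[2.7141 7.2658 9.4403 12.5799] v=[-1.5733 4.3040 -3.0115 2.2808]
Step 6: x=[2.4615 8.0315 8.8766 13.0305] v=[-1.2630 3.8286 -2.8185 2.2529]
Max displacement = 2.1200

Answer: 2.1200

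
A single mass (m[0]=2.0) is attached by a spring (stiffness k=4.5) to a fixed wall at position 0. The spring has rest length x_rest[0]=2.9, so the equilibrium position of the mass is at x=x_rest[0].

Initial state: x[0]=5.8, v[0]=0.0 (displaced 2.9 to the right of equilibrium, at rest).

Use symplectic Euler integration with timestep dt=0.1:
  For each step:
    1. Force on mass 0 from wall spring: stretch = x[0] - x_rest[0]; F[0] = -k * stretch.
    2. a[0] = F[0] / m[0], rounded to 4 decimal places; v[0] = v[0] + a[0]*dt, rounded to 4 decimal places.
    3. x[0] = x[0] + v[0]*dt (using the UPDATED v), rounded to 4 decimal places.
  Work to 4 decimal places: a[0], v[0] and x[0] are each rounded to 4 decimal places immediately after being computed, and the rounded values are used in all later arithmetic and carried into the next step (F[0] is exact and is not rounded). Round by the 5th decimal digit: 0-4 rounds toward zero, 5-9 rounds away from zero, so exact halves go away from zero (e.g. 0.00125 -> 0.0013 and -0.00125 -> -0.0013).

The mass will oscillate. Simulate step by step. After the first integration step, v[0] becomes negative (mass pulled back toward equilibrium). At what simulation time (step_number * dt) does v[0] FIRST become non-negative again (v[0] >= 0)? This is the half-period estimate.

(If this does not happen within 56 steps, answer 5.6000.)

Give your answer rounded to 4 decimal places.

Answer: 2.1000

Derivation:
Step 0: x=[5.8000] v=[0.0000]
Step 1: x=[5.7348] v=[-0.6525]
Step 2: x=[5.6058] v=[-1.2903]
Step 3: x=[5.4159] v=[-1.8991]
Step 4: x=[5.1694] v=[-2.4652]
Step 5: x=[4.8718] v=[-2.9758]
Step 6: x=[4.5299] v=[-3.4195]
Step 7: x=[4.1513] v=[-3.7862]
Step 8: x=[3.7445] v=[-4.0677]
Step 9: x=[3.3187] v=[-4.2577]
Step 10: x=[2.8835] v=[-4.3519]
Step 11: x=[2.4487] v=[-4.3482]
Step 12: x=[2.0240] v=[-4.2467]
Step 13: x=[1.6190] v=[-4.0496]
Step 14: x=[1.2429] v=[-3.7614]
Step 15: x=[0.9040] v=[-3.3886]
Step 16: x=[0.6101] v=[-2.9395]
Step 17: x=[0.3677] v=[-2.4243]
Step 18: x=[0.1823] v=[-1.8545]
Step 19: x=[0.0580] v=[-1.2430]
Step 20: x=[-0.0024] v=[-0.6036]
Step 21: x=[0.0025] v=[0.0494]
First v>=0 after going negative at step 21, time=2.1000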